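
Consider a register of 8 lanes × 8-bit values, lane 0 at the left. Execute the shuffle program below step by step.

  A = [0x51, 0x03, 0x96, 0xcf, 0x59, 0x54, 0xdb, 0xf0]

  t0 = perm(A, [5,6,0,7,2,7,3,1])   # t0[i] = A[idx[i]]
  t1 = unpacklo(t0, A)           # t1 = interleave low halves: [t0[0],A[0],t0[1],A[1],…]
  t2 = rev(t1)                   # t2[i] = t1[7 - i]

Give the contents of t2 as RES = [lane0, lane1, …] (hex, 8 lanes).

t0 = [0x54, 0xdb, 0x51, 0xf0, 0x96, 0xf0, 0xcf, 0x03]
t1 = [0x54, 0x51, 0xdb, 0x03, 0x51, 0x96, 0xf0, 0xcf]
t2 = [0xcf, 0xf0, 0x96, 0x51, 0x03, 0xdb, 0x51, 0x54]

RES = [ 0xcf  0xf0  0x96  0x51  0x03  0xdb  0x51  0x54 ]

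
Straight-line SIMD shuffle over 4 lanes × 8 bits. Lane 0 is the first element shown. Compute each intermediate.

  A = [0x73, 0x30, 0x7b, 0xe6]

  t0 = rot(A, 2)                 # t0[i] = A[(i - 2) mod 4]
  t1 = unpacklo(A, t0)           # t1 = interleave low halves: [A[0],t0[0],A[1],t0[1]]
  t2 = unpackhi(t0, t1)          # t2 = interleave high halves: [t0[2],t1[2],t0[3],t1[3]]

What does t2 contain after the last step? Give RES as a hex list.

RES = [ 0x73  0x30  0x30  0xe6 ]

  t0: 7b e6 73 30
  t1: 73 7b 30 e6
  t2: 73 30 30 e6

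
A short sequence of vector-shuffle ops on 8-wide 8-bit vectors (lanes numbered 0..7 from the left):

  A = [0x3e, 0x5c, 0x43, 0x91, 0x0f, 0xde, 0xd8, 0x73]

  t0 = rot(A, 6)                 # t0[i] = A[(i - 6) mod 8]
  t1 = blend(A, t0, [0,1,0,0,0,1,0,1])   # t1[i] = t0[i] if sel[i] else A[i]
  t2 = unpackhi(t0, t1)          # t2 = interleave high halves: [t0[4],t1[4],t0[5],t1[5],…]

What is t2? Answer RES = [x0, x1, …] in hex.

t0 = [0x43, 0x91, 0x0f, 0xde, 0xd8, 0x73, 0x3e, 0x5c]
t1 = [0x3e, 0x91, 0x43, 0x91, 0x0f, 0x73, 0xd8, 0x5c]
t2 = [0xd8, 0x0f, 0x73, 0x73, 0x3e, 0xd8, 0x5c, 0x5c]

RES = [0xd8, 0x0f, 0x73, 0x73, 0x3e, 0xd8, 0x5c, 0x5c]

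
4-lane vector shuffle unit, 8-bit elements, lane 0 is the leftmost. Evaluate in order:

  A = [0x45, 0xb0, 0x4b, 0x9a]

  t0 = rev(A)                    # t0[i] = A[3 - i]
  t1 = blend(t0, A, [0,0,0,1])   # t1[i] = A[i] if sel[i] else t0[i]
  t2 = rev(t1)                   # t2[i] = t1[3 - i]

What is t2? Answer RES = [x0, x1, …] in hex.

  t0: 9a 4b b0 45
  t1: 9a 4b b0 9a
  t2: 9a b0 4b 9a

RES = [0x9a, 0xb0, 0x4b, 0x9a]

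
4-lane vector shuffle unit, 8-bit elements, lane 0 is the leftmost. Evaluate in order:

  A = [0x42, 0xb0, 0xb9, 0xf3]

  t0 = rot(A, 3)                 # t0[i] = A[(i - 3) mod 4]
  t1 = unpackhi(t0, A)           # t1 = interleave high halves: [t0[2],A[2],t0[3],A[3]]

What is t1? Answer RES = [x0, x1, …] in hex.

RES = [ 0xf3  0xb9  0x42  0xf3 ]

→ t0 |b0|b9|f3|42|
→ t1 |f3|b9|42|f3|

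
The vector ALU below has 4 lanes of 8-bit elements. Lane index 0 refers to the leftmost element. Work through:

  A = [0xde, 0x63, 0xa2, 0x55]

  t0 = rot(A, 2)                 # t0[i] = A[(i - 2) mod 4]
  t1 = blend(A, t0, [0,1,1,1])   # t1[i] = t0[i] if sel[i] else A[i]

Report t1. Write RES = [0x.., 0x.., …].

t0 = [0xa2, 0x55, 0xde, 0x63]
t1 = [0xde, 0x55, 0xde, 0x63]

RES = [ 0xde  0x55  0xde  0x63 ]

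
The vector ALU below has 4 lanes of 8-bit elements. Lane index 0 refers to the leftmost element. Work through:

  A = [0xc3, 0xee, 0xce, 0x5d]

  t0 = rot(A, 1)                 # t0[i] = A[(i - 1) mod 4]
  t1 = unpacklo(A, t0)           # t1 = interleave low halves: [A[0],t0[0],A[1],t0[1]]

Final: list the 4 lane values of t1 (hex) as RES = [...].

  t0: 5d c3 ee ce
  t1: c3 5d ee c3

RES = [0xc3, 0x5d, 0xee, 0xc3]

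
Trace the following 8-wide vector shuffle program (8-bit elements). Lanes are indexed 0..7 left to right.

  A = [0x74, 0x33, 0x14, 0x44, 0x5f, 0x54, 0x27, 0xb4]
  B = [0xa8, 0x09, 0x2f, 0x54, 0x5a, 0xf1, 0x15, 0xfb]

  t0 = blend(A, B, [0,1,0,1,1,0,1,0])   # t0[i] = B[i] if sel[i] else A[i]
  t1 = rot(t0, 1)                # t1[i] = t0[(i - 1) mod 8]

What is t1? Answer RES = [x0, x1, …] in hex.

RES = [0xb4, 0x74, 0x09, 0x14, 0x54, 0x5a, 0x54, 0x15]

t0 = [0x74, 0x09, 0x14, 0x54, 0x5a, 0x54, 0x15, 0xb4]
t1 = [0xb4, 0x74, 0x09, 0x14, 0x54, 0x5a, 0x54, 0x15]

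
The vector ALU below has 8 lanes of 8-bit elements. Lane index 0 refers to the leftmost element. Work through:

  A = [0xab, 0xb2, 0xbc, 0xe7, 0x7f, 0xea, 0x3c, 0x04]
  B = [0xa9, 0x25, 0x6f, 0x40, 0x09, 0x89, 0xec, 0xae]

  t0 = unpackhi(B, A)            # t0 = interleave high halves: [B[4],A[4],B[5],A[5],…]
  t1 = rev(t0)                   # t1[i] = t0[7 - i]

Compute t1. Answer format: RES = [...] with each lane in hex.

RES = [ 0x04  0xae  0x3c  0xec  0xea  0x89  0x7f  0x09 ]

  t0: 09 7f 89 ea ec 3c ae 04
  t1: 04 ae 3c ec ea 89 7f 09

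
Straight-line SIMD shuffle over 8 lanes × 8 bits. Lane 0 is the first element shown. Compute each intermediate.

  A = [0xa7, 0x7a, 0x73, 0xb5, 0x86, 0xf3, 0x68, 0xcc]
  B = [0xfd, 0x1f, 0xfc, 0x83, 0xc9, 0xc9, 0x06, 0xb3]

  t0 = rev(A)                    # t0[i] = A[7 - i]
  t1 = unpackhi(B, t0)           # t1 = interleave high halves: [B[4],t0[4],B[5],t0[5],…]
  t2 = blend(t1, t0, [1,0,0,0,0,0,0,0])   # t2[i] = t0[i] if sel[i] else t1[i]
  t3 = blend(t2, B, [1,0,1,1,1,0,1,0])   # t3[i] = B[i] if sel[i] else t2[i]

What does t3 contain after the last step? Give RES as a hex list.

RES = [ 0xfd  0xb5  0xfc  0x83  0xc9  0x7a  0x06  0xa7 ]

  t0: cc 68 f3 86 b5 73 7a a7
  t1: c9 b5 c9 73 06 7a b3 a7
  t2: cc b5 c9 73 06 7a b3 a7
  t3: fd b5 fc 83 c9 7a 06 a7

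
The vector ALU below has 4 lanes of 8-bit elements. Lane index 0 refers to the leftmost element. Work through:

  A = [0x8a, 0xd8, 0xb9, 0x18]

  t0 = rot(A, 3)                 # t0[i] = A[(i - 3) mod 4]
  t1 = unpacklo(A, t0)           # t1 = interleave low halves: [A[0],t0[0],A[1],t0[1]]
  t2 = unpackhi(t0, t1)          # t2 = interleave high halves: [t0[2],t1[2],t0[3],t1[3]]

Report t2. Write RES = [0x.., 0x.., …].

→ t0 |d8|b9|18|8a|
→ t1 |8a|d8|d8|b9|
→ t2 |18|d8|8a|b9|

RES = [0x18, 0xd8, 0x8a, 0xb9]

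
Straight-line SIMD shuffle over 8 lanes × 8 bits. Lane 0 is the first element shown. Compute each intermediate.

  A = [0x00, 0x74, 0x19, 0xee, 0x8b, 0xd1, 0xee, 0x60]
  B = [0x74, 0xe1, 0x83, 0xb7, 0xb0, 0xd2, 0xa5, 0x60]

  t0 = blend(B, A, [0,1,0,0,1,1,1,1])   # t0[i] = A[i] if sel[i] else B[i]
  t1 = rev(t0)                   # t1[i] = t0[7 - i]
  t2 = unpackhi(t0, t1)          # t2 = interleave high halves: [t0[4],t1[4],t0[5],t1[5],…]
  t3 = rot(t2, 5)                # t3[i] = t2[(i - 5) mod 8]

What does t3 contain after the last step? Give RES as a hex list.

  t0: 74 74 83 b7 8b d1 ee 60
  t1: 60 ee d1 8b b7 83 74 74
  t2: 8b b7 d1 83 ee 74 60 74
  t3: 83 ee 74 60 74 8b b7 d1

RES = [ 0x83  0xee  0x74  0x60  0x74  0x8b  0xb7  0xd1 ]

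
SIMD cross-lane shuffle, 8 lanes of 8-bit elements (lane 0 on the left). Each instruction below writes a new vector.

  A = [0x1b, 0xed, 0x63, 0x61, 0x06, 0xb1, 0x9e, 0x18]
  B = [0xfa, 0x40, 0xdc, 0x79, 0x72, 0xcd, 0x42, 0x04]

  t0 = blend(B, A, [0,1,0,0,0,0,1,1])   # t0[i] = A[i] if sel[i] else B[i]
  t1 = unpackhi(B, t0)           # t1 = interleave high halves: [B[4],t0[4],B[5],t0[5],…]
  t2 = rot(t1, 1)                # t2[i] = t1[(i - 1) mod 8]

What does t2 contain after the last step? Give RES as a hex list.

RES = [0x18, 0x72, 0x72, 0xcd, 0xcd, 0x42, 0x9e, 0x04]

→ t0 |fa|ed|dc|79|72|cd|9e|18|
→ t1 |72|72|cd|cd|42|9e|04|18|
→ t2 |18|72|72|cd|cd|42|9e|04|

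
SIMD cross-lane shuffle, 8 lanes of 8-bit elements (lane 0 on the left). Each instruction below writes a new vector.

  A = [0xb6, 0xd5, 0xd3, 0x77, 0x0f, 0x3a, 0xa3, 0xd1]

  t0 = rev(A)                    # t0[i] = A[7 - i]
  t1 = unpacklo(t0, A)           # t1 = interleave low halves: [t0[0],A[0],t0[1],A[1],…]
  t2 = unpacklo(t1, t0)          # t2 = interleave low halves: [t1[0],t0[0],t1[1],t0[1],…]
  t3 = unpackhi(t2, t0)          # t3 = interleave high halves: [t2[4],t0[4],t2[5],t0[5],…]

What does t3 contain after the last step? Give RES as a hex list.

RES = [0xa3, 0x77, 0x3a, 0xd3, 0xd5, 0xd5, 0x0f, 0xb6]

→ t0 |d1|a3|3a|0f|77|d3|d5|b6|
→ t1 |d1|b6|a3|d5|3a|d3|0f|77|
→ t2 |d1|d1|b6|a3|a3|3a|d5|0f|
→ t3 |a3|77|3a|d3|d5|d5|0f|b6|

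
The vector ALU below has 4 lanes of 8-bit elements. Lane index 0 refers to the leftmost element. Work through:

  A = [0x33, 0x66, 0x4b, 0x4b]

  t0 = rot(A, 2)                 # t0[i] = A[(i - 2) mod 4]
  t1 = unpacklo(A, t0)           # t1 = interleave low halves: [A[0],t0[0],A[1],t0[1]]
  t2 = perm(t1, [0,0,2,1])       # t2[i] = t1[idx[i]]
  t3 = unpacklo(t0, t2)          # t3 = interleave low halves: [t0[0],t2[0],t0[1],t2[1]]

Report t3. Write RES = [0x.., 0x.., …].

RES = [0x4b, 0x33, 0x4b, 0x33]

→ t0 |4b|4b|33|66|
→ t1 |33|4b|66|4b|
→ t2 |33|33|66|4b|
→ t3 |4b|33|4b|33|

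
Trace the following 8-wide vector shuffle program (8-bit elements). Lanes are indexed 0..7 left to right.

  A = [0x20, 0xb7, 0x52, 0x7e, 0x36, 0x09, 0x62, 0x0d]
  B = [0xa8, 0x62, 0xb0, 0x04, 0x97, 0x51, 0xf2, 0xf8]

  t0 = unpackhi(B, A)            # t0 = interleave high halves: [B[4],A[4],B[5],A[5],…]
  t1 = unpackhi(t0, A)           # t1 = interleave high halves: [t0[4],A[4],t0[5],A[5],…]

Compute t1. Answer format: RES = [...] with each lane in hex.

RES = [0xf2, 0x36, 0x62, 0x09, 0xf8, 0x62, 0x0d, 0x0d]

→ t0 |97|36|51|09|f2|62|f8|0d|
→ t1 |f2|36|62|09|f8|62|0d|0d|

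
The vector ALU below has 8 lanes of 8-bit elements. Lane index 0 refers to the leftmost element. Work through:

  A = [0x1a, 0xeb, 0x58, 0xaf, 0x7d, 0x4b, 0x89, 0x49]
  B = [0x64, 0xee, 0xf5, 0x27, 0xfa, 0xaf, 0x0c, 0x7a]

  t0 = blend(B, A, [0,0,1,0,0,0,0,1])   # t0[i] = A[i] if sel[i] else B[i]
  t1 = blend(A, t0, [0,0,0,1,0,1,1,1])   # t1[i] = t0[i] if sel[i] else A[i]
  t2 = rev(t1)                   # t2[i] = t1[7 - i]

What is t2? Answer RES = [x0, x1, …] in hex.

→ t0 |64|ee|58|27|fa|af|0c|49|
→ t1 |1a|eb|58|27|7d|af|0c|49|
→ t2 |49|0c|af|7d|27|58|eb|1a|

RES = [0x49, 0x0c, 0xaf, 0x7d, 0x27, 0x58, 0xeb, 0x1a]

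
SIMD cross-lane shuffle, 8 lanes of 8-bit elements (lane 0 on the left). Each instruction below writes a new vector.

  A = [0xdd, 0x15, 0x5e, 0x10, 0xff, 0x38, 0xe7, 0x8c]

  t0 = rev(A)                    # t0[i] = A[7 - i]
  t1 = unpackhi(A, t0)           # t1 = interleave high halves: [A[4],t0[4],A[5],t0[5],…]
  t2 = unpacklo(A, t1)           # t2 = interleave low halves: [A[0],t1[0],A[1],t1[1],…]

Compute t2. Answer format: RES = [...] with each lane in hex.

RES = [0xdd, 0xff, 0x15, 0x10, 0x5e, 0x38, 0x10, 0x5e]

  t0: 8c e7 38 ff 10 5e 15 dd
  t1: ff 10 38 5e e7 15 8c dd
  t2: dd ff 15 10 5e 38 10 5e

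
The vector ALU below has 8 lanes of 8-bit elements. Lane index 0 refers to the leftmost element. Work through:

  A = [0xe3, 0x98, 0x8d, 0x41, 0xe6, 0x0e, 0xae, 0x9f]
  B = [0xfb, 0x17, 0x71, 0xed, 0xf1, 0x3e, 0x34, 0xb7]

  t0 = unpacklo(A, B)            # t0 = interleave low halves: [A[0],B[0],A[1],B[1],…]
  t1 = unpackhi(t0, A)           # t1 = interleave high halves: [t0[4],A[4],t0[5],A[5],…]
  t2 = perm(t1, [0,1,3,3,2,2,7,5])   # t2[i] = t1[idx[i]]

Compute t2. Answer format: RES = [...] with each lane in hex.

RES = [ 0x8d  0xe6  0x0e  0x0e  0x71  0x71  0x9f  0xae ]

  t0: e3 fb 98 17 8d 71 41 ed
  t1: 8d e6 71 0e 41 ae ed 9f
  t2: 8d e6 0e 0e 71 71 9f ae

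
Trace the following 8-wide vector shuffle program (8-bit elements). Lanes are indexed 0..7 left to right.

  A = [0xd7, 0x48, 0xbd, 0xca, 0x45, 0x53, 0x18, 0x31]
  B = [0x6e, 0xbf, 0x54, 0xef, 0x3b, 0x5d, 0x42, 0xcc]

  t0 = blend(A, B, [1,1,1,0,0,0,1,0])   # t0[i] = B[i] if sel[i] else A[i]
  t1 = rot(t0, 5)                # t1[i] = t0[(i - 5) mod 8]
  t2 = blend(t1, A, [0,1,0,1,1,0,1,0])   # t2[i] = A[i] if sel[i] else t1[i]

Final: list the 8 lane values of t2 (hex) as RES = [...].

t0 = [0x6e, 0xbf, 0x54, 0xca, 0x45, 0x53, 0x42, 0x31]
t1 = [0xca, 0x45, 0x53, 0x42, 0x31, 0x6e, 0xbf, 0x54]
t2 = [0xca, 0x48, 0x53, 0xca, 0x45, 0x6e, 0x18, 0x54]

RES = [0xca, 0x48, 0x53, 0xca, 0x45, 0x6e, 0x18, 0x54]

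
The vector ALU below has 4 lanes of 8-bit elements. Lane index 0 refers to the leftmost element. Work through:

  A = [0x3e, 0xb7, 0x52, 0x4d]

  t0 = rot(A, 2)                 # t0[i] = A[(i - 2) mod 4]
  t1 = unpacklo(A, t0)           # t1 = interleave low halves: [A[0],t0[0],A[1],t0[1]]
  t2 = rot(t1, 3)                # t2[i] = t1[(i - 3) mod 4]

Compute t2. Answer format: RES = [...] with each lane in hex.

→ t0 |52|4d|3e|b7|
→ t1 |3e|52|b7|4d|
→ t2 |52|b7|4d|3e|

RES = [0x52, 0xb7, 0x4d, 0x3e]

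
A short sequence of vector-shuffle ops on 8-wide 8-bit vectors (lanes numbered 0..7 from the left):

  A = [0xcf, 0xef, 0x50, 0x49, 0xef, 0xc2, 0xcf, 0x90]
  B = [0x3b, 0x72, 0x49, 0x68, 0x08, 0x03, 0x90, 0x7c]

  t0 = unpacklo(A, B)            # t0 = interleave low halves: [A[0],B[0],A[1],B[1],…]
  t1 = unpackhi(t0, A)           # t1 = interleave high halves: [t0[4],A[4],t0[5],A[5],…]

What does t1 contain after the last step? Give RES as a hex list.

t0 = [0xcf, 0x3b, 0xef, 0x72, 0x50, 0x49, 0x49, 0x68]
t1 = [0x50, 0xef, 0x49, 0xc2, 0x49, 0xcf, 0x68, 0x90]

RES = [0x50, 0xef, 0x49, 0xc2, 0x49, 0xcf, 0x68, 0x90]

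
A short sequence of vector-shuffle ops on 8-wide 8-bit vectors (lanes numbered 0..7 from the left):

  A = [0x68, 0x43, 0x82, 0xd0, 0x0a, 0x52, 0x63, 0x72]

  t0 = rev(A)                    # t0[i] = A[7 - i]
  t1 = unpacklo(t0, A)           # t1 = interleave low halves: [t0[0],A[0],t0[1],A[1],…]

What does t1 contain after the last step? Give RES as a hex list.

RES = [ 0x72  0x68  0x63  0x43  0x52  0x82  0x0a  0xd0 ]

t0 = [0x72, 0x63, 0x52, 0x0a, 0xd0, 0x82, 0x43, 0x68]
t1 = [0x72, 0x68, 0x63, 0x43, 0x52, 0x82, 0x0a, 0xd0]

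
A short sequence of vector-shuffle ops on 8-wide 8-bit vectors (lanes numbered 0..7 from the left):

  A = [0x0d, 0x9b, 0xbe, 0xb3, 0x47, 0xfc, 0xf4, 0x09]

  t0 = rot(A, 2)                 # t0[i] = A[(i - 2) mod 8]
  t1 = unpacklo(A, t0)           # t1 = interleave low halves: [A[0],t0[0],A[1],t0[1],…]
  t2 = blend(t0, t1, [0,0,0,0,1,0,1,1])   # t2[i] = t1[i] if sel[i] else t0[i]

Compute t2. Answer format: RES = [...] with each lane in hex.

RES = [ 0xf4  0x09  0x0d  0x9b  0xbe  0xb3  0xb3  0x9b ]

t0 = [0xf4, 0x09, 0x0d, 0x9b, 0xbe, 0xb3, 0x47, 0xfc]
t1 = [0x0d, 0xf4, 0x9b, 0x09, 0xbe, 0x0d, 0xb3, 0x9b]
t2 = [0xf4, 0x09, 0x0d, 0x9b, 0xbe, 0xb3, 0xb3, 0x9b]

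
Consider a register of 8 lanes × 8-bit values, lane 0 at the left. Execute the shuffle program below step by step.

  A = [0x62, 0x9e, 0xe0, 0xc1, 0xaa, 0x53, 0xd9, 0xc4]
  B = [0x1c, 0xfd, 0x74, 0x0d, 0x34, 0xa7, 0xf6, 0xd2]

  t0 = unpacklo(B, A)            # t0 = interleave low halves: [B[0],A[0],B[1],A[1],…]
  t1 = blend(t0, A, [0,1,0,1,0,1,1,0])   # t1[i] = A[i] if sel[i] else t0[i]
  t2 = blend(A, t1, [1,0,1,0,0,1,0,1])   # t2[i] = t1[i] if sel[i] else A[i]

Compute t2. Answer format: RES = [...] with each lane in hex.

RES = [0x1c, 0x9e, 0xfd, 0xc1, 0xaa, 0x53, 0xd9, 0xc1]

t0 = [0x1c, 0x62, 0xfd, 0x9e, 0x74, 0xe0, 0x0d, 0xc1]
t1 = [0x1c, 0x9e, 0xfd, 0xc1, 0x74, 0x53, 0xd9, 0xc1]
t2 = [0x1c, 0x9e, 0xfd, 0xc1, 0xaa, 0x53, 0xd9, 0xc1]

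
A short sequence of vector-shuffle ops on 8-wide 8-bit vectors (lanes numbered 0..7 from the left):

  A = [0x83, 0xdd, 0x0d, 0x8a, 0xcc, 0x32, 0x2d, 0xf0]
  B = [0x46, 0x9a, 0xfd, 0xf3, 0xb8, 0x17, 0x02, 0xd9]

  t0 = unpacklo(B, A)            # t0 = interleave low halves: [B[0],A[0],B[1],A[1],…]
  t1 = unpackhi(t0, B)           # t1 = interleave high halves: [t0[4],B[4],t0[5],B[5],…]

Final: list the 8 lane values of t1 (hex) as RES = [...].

RES = [ 0xfd  0xb8  0x0d  0x17  0xf3  0x02  0x8a  0xd9 ]

t0 = [0x46, 0x83, 0x9a, 0xdd, 0xfd, 0x0d, 0xf3, 0x8a]
t1 = [0xfd, 0xb8, 0x0d, 0x17, 0xf3, 0x02, 0x8a, 0xd9]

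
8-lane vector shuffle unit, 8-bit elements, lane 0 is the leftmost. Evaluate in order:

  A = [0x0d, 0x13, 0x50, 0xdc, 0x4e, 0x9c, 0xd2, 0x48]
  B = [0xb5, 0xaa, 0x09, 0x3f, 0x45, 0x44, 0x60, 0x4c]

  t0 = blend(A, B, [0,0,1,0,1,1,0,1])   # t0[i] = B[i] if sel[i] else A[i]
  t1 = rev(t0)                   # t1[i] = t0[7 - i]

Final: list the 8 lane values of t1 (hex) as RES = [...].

RES = [0x4c, 0xd2, 0x44, 0x45, 0xdc, 0x09, 0x13, 0x0d]

→ t0 |0d|13|09|dc|45|44|d2|4c|
→ t1 |4c|d2|44|45|dc|09|13|0d|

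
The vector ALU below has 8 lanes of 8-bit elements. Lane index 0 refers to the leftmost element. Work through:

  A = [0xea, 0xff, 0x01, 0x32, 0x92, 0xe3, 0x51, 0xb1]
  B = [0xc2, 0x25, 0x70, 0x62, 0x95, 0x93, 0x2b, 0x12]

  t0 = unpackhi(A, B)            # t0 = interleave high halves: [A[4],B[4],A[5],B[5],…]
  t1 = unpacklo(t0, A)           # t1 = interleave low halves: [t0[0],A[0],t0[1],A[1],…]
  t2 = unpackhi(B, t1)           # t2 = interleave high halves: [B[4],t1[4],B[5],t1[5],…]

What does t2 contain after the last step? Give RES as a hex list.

→ t0 |92|95|e3|93|51|2b|b1|12|
→ t1 |92|ea|95|ff|e3|01|93|32|
→ t2 |95|e3|93|01|2b|93|12|32|

RES = [0x95, 0xe3, 0x93, 0x01, 0x2b, 0x93, 0x12, 0x32]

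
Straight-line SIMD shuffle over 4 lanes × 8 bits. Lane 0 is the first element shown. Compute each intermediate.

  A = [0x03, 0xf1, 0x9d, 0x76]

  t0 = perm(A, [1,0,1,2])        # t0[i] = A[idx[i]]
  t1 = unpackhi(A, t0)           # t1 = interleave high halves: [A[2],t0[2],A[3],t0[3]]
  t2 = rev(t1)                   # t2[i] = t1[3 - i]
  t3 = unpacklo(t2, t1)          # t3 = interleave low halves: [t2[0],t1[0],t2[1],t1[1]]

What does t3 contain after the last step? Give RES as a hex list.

→ t0 |f1|03|f1|9d|
→ t1 |9d|f1|76|9d|
→ t2 |9d|76|f1|9d|
→ t3 |9d|9d|76|f1|

RES = [0x9d, 0x9d, 0x76, 0xf1]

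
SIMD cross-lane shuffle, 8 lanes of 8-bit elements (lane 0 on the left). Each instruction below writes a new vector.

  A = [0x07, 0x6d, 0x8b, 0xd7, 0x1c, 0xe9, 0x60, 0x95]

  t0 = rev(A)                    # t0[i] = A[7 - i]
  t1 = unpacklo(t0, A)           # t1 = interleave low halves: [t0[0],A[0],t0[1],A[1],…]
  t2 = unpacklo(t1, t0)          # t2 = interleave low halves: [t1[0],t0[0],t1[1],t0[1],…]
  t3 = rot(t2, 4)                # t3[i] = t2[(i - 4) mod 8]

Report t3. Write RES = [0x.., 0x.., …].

RES = [ 0x60  0xe9  0x6d  0x1c  0x95  0x95  0x07  0x60 ]

→ t0 |95|60|e9|1c|d7|8b|6d|07|
→ t1 |95|07|60|6d|e9|8b|1c|d7|
→ t2 |95|95|07|60|60|e9|6d|1c|
→ t3 |60|e9|6d|1c|95|95|07|60|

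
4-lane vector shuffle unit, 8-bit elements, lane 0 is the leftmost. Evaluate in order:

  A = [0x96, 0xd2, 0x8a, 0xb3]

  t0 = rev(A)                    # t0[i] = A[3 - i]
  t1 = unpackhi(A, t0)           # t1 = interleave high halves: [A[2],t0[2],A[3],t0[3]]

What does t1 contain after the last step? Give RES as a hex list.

RES = [ 0x8a  0xd2  0xb3  0x96 ]

→ t0 |b3|8a|d2|96|
→ t1 |8a|d2|b3|96|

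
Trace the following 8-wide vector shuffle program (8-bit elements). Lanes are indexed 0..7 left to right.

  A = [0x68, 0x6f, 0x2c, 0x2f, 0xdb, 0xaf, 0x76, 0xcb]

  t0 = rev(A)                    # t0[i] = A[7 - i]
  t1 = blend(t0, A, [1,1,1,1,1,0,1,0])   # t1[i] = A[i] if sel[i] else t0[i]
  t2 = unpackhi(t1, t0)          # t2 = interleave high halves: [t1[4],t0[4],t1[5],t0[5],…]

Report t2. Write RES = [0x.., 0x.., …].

t0 = [0xcb, 0x76, 0xaf, 0xdb, 0x2f, 0x2c, 0x6f, 0x68]
t1 = [0x68, 0x6f, 0x2c, 0x2f, 0xdb, 0x2c, 0x76, 0x68]
t2 = [0xdb, 0x2f, 0x2c, 0x2c, 0x76, 0x6f, 0x68, 0x68]

RES = [ 0xdb  0x2f  0x2c  0x2c  0x76  0x6f  0x68  0x68 ]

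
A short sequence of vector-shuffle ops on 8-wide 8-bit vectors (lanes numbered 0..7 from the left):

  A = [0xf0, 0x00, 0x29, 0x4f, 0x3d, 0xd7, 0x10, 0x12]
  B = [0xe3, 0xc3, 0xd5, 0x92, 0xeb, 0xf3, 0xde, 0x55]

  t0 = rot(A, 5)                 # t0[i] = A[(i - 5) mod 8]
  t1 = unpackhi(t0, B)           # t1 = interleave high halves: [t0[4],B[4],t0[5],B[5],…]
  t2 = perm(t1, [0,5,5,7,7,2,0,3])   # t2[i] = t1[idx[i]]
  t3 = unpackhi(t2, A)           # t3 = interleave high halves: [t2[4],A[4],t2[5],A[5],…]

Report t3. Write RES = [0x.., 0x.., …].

RES = [0x55, 0x3d, 0xf0, 0xd7, 0x12, 0x10, 0xf3, 0x12]

  t0: 4f 3d d7 10 12 f0 00 29
  t1: 12 eb f0 f3 00 de 29 55
  t2: 12 de de 55 55 f0 12 f3
  t3: 55 3d f0 d7 12 10 f3 12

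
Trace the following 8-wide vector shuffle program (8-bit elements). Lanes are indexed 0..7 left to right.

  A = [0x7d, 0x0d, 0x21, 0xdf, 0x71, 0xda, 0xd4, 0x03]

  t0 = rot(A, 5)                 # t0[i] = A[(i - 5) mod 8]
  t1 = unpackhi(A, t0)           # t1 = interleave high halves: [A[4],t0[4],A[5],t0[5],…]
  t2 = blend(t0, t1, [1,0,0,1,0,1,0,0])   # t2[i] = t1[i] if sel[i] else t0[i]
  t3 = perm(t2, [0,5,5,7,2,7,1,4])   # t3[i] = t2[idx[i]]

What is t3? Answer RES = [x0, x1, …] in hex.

→ t0 |df|71|da|d4|03|7d|0d|21|
→ t1 |71|03|da|7d|d4|0d|03|21|
→ t2 |71|71|da|7d|03|0d|0d|21|
→ t3 |71|0d|0d|21|da|21|71|03|

RES = [ 0x71  0x0d  0x0d  0x21  0xda  0x21  0x71  0x03 ]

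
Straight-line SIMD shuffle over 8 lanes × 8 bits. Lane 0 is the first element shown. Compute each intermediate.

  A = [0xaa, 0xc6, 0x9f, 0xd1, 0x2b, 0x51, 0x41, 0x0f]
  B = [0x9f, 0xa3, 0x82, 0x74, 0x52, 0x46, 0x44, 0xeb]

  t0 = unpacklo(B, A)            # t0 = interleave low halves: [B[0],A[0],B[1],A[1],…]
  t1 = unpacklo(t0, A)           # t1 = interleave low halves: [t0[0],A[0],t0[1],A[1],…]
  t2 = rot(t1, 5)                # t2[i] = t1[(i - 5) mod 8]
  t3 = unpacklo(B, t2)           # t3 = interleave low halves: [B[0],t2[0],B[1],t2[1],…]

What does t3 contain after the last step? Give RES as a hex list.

  t0: 9f aa a3 c6 82 9f 74 d1
  t1: 9f aa aa c6 a3 9f c6 d1
  t2: c6 a3 9f c6 d1 9f aa aa
  t3: 9f c6 a3 a3 82 9f 74 c6

RES = [ 0x9f  0xc6  0xa3  0xa3  0x82  0x9f  0x74  0xc6 ]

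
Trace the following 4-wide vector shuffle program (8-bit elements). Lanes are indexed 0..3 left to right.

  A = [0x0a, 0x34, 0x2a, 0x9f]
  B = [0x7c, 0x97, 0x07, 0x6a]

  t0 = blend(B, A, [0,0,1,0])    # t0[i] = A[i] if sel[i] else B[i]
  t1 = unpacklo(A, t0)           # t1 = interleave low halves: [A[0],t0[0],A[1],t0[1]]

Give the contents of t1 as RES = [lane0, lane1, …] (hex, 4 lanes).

t0 = [0x7c, 0x97, 0x2a, 0x6a]
t1 = [0x0a, 0x7c, 0x34, 0x97]

RES = [ 0x0a  0x7c  0x34  0x97 ]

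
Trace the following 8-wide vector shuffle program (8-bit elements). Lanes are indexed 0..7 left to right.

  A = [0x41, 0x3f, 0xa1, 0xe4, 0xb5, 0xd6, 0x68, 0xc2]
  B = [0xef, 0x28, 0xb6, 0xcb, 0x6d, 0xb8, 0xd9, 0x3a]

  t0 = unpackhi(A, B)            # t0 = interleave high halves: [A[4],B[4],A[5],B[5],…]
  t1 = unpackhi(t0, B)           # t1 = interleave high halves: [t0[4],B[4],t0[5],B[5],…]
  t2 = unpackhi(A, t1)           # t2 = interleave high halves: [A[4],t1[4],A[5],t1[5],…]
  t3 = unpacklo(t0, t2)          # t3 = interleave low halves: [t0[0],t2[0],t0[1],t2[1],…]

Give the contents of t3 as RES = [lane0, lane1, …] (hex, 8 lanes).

RES = [ 0xb5  0xb5  0x6d  0xc2  0xd6  0xd6  0xb8  0xd9 ]

→ t0 |b5|6d|d6|b8|68|d9|c2|3a|
→ t1 |68|6d|d9|b8|c2|d9|3a|3a|
→ t2 |b5|c2|d6|d9|68|3a|c2|3a|
→ t3 |b5|b5|6d|c2|d6|d6|b8|d9|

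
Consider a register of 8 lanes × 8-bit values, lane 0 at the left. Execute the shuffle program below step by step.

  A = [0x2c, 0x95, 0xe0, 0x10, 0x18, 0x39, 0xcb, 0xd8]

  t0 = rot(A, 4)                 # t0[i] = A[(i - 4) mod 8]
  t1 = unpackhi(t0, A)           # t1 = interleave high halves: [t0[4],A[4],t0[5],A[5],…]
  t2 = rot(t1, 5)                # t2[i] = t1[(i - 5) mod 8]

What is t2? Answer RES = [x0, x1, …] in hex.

RES = [ 0x39  0xe0  0xcb  0x10  0xd8  0x2c  0x18  0x95 ]

  t0: 18 39 cb d8 2c 95 e0 10
  t1: 2c 18 95 39 e0 cb 10 d8
  t2: 39 e0 cb 10 d8 2c 18 95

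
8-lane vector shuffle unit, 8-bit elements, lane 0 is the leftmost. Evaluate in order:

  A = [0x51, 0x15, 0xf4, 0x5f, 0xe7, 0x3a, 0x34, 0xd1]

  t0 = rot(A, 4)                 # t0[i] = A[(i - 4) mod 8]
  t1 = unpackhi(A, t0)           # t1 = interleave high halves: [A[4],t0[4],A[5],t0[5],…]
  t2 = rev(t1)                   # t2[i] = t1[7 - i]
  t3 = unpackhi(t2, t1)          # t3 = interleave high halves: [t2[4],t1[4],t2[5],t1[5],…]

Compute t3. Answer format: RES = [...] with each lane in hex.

t0 = [0xe7, 0x3a, 0x34, 0xd1, 0x51, 0x15, 0xf4, 0x5f]
t1 = [0xe7, 0x51, 0x3a, 0x15, 0x34, 0xf4, 0xd1, 0x5f]
t2 = [0x5f, 0xd1, 0xf4, 0x34, 0x15, 0x3a, 0x51, 0xe7]
t3 = [0x15, 0x34, 0x3a, 0xf4, 0x51, 0xd1, 0xe7, 0x5f]

RES = [ 0x15  0x34  0x3a  0xf4  0x51  0xd1  0xe7  0x5f ]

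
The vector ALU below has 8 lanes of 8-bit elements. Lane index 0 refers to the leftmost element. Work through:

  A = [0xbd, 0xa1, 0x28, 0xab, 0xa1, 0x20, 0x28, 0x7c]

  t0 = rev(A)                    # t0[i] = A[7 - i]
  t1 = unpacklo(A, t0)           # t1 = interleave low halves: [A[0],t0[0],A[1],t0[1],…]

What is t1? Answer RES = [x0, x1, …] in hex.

t0 = [0x7c, 0x28, 0x20, 0xa1, 0xab, 0x28, 0xa1, 0xbd]
t1 = [0xbd, 0x7c, 0xa1, 0x28, 0x28, 0x20, 0xab, 0xa1]

RES = [0xbd, 0x7c, 0xa1, 0x28, 0x28, 0x20, 0xab, 0xa1]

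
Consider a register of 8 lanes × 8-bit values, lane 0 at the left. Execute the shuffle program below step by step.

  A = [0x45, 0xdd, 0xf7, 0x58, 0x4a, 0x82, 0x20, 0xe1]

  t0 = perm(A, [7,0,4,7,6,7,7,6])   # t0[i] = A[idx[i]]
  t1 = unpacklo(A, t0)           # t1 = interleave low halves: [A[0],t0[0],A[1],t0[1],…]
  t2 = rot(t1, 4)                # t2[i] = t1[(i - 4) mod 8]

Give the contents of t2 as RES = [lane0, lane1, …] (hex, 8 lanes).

t0 = [0xe1, 0x45, 0x4a, 0xe1, 0x20, 0xe1, 0xe1, 0x20]
t1 = [0x45, 0xe1, 0xdd, 0x45, 0xf7, 0x4a, 0x58, 0xe1]
t2 = [0xf7, 0x4a, 0x58, 0xe1, 0x45, 0xe1, 0xdd, 0x45]

RES = [0xf7, 0x4a, 0x58, 0xe1, 0x45, 0xe1, 0xdd, 0x45]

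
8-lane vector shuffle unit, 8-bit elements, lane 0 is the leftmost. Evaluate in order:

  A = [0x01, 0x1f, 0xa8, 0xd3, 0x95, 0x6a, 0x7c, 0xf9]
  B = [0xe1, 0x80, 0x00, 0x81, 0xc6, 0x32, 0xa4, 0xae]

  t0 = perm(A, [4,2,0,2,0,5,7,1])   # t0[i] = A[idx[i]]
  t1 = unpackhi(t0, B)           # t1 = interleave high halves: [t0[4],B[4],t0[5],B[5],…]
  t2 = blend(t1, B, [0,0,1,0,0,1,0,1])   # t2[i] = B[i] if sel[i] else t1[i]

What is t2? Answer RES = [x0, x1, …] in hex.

RES = [ 0x01  0xc6  0x00  0x32  0xf9  0x32  0x1f  0xae ]

t0 = [0x95, 0xa8, 0x01, 0xa8, 0x01, 0x6a, 0xf9, 0x1f]
t1 = [0x01, 0xc6, 0x6a, 0x32, 0xf9, 0xa4, 0x1f, 0xae]
t2 = [0x01, 0xc6, 0x00, 0x32, 0xf9, 0x32, 0x1f, 0xae]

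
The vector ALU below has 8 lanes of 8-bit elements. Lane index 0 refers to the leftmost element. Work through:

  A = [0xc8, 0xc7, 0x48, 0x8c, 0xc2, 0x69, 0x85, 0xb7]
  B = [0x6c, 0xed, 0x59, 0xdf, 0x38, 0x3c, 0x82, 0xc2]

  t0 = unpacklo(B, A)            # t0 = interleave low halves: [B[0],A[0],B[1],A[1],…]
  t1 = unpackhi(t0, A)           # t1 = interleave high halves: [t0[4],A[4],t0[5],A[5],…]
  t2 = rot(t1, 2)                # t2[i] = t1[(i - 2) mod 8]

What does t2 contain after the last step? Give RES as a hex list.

RES = [ 0x8c  0xb7  0x59  0xc2  0x48  0x69  0xdf  0x85 ]

→ t0 |6c|c8|ed|c7|59|48|df|8c|
→ t1 |59|c2|48|69|df|85|8c|b7|
→ t2 |8c|b7|59|c2|48|69|df|85|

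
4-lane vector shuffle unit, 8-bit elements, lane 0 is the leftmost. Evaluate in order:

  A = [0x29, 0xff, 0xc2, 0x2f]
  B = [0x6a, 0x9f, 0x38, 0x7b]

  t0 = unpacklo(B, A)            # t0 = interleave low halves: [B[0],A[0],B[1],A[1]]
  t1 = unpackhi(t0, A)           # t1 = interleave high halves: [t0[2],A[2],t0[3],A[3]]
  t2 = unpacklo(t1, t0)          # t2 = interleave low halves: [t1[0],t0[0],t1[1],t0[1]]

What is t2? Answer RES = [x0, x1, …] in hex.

  t0: 6a 29 9f ff
  t1: 9f c2 ff 2f
  t2: 9f 6a c2 29

RES = [0x9f, 0x6a, 0xc2, 0x29]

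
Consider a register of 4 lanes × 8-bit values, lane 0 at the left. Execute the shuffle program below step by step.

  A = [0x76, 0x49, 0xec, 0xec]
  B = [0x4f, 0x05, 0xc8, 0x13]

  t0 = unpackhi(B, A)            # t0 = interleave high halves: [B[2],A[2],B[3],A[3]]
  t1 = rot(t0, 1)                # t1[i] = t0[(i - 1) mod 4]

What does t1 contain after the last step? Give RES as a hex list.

  t0: c8 ec 13 ec
  t1: ec c8 ec 13

RES = [0xec, 0xc8, 0xec, 0x13]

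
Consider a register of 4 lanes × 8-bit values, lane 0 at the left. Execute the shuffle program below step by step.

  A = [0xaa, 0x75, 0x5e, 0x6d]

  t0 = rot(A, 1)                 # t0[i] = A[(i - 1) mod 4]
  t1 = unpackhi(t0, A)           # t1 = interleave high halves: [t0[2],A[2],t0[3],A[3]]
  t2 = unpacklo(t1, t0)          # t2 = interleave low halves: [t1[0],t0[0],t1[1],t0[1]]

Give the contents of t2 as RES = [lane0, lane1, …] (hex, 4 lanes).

RES = [0x75, 0x6d, 0x5e, 0xaa]

t0 = [0x6d, 0xaa, 0x75, 0x5e]
t1 = [0x75, 0x5e, 0x5e, 0x6d]
t2 = [0x75, 0x6d, 0x5e, 0xaa]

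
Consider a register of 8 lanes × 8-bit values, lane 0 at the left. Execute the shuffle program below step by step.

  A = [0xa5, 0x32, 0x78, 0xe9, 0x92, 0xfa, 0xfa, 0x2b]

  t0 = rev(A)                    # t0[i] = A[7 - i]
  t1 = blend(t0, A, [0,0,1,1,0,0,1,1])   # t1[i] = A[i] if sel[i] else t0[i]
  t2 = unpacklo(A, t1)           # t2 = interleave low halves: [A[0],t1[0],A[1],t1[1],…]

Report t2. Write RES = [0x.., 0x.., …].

RES = [ 0xa5  0x2b  0x32  0xfa  0x78  0x78  0xe9  0xe9 ]

t0 = [0x2b, 0xfa, 0xfa, 0x92, 0xe9, 0x78, 0x32, 0xa5]
t1 = [0x2b, 0xfa, 0x78, 0xe9, 0xe9, 0x78, 0xfa, 0x2b]
t2 = [0xa5, 0x2b, 0x32, 0xfa, 0x78, 0x78, 0xe9, 0xe9]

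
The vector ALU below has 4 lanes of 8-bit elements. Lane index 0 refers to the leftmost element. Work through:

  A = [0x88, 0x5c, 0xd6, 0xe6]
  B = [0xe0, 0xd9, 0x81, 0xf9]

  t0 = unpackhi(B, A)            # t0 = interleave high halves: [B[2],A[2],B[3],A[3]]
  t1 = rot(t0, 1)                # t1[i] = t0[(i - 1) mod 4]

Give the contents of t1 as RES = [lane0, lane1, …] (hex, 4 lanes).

t0 = [0x81, 0xd6, 0xf9, 0xe6]
t1 = [0xe6, 0x81, 0xd6, 0xf9]

RES = [ 0xe6  0x81  0xd6  0xf9 ]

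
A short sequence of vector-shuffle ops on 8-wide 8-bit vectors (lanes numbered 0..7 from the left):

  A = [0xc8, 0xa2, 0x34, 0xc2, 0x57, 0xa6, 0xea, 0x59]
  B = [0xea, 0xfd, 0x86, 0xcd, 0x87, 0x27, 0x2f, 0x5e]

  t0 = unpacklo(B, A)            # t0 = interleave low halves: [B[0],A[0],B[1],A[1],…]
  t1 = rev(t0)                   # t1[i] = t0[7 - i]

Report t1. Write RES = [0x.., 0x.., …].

RES = [0xc2, 0xcd, 0x34, 0x86, 0xa2, 0xfd, 0xc8, 0xea]

  t0: ea c8 fd a2 86 34 cd c2
  t1: c2 cd 34 86 a2 fd c8 ea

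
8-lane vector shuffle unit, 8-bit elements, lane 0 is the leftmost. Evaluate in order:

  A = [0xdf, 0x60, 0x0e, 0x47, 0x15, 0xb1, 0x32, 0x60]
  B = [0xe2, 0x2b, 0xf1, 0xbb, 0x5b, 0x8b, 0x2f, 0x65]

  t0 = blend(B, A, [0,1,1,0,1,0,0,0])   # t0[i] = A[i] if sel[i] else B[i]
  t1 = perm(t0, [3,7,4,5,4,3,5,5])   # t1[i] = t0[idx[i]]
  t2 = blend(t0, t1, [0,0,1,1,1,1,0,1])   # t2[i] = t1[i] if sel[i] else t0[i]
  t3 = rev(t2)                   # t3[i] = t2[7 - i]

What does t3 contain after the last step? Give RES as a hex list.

  t0: e2 60 0e bb 15 8b 2f 65
  t1: bb 65 15 8b 15 bb 8b 8b
  t2: e2 60 15 8b 15 bb 2f 8b
  t3: 8b 2f bb 15 8b 15 60 e2

RES = [0x8b, 0x2f, 0xbb, 0x15, 0x8b, 0x15, 0x60, 0xe2]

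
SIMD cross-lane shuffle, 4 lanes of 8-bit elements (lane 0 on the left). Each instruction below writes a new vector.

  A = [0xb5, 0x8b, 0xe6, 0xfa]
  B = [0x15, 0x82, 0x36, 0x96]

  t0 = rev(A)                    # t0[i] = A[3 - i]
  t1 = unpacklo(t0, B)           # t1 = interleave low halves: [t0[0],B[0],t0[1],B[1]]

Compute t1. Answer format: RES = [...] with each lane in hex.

RES = [0xfa, 0x15, 0xe6, 0x82]

t0 = [0xfa, 0xe6, 0x8b, 0xb5]
t1 = [0xfa, 0x15, 0xe6, 0x82]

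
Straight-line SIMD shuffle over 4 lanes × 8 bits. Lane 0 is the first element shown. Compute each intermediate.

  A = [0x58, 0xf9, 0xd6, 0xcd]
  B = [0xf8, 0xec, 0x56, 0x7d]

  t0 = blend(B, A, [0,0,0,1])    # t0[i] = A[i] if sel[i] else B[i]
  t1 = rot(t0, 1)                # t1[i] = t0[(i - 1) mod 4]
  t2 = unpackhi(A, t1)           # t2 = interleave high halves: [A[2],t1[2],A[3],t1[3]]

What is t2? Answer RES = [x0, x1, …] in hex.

RES = [0xd6, 0xec, 0xcd, 0x56]

→ t0 |f8|ec|56|cd|
→ t1 |cd|f8|ec|56|
→ t2 |d6|ec|cd|56|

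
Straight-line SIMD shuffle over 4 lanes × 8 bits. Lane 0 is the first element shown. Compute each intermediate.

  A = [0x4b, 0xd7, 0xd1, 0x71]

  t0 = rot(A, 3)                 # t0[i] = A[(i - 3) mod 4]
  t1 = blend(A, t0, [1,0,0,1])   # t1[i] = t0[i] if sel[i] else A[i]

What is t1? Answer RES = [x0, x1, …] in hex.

RES = [0xd7, 0xd7, 0xd1, 0x4b]

t0 = [0xd7, 0xd1, 0x71, 0x4b]
t1 = [0xd7, 0xd7, 0xd1, 0x4b]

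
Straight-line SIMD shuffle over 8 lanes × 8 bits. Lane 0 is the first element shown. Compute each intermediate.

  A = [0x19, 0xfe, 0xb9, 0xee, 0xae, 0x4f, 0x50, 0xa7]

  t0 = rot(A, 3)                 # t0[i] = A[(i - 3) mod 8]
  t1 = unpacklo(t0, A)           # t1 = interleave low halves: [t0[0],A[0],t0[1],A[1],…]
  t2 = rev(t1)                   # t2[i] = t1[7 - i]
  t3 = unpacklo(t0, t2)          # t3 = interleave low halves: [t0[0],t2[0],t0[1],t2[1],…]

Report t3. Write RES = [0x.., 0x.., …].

RES = [0x4f, 0xee, 0x50, 0x19, 0xa7, 0xb9, 0x19, 0xa7]

t0 = [0x4f, 0x50, 0xa7, 0x19, 0xfe, 0xb9, 0xee, 0xae]
t1 = [0x4f, 0x19, 0x50, 0xfe, 0xa7, 0xb9, 0x19, 0xee]
t2 = [0xee, 0x19, 0xb9, 0xa7, 0xfe, 0x50, 0x19, 0x4f]
t3 = [0x4f, 0xee, 0x50, 0x19, 0xa7, 0xb9, 0x19, 0xa7]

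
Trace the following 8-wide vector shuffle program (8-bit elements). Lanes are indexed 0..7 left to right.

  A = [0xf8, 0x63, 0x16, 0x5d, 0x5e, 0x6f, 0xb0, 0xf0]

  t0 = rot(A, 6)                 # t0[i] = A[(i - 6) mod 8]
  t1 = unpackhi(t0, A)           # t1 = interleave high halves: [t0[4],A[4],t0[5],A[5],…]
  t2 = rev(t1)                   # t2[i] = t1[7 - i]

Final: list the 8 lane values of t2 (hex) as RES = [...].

  t0: 16 5d 5e 6f b0 f0 f8 63
  t1: b0 5e f0 6f f8 b0 63 f0
  t2: f0 63 b0 f8 6f f0 5e b0

RES = [0xf0, 0x63, 0xb0, 0xf8, 0x6f, 0xf0, 0x5e, 0xb0]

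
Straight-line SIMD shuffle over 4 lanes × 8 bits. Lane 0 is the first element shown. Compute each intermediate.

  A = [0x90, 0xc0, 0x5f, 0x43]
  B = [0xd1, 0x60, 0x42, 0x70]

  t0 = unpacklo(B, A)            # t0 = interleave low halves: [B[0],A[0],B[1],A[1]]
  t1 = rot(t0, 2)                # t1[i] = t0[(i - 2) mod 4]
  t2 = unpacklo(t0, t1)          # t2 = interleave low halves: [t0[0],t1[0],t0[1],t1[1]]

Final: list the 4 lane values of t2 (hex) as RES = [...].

RES = [ 0xd1  0x60  0x90  0xc0 ]

→ t0 |d1|90|60|c0|
→ t1 |60|c0|d1|90|
→ t2 |d1|60|90|c0|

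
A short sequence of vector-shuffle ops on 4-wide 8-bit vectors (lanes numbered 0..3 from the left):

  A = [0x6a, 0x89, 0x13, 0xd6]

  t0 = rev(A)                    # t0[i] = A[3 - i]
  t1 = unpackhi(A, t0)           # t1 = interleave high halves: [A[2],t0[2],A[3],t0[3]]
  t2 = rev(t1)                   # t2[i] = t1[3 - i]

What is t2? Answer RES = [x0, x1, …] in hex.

  t0: d6 13 89 6a
  t1: 13 89 d6 6a
  t2: 6a d6 89 13

RES = [0x6a, 0xd6, 0x89, 0x13]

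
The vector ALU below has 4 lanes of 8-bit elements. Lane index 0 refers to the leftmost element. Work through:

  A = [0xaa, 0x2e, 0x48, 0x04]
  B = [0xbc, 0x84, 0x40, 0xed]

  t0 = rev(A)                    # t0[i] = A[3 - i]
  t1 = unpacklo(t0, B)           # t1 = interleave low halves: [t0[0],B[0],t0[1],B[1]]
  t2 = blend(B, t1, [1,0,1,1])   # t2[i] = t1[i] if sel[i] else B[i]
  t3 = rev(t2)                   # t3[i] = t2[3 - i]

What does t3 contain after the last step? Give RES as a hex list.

t0 = [0x04, 0x48, 0x2e, 0xaa]
t1 = [0x04, 0xbc, 0x48, 0x84]
t2 = [0x04, 0x84, 0x48, 0x84]
t3 = [0x84, 0x48, 0x84, 0x04]

RES = [0x84, 0x48, 0x84, 0x04]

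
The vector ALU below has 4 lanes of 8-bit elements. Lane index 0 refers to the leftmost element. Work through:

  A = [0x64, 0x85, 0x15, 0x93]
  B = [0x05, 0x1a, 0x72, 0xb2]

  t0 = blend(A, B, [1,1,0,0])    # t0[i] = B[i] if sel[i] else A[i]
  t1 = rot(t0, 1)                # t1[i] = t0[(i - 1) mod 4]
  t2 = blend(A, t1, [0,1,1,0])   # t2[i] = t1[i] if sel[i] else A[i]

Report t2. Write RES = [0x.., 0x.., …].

RES = [ 0x64  0x05  0x1a  0x93 ]

→ t0 |05|1a|15|93|
→ t1 |93|05|1a|15|
→ t2 |64|05|1a|93|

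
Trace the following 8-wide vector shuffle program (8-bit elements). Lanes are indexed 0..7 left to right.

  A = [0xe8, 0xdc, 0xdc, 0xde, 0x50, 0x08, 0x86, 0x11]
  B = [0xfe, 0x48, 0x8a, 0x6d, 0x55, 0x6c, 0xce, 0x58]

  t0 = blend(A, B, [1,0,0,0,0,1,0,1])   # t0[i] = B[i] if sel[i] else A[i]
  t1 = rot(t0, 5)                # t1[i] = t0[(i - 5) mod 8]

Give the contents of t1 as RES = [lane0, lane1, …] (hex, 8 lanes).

  t0: fe dc dc de 50 6c 86 58
  t1: de 50 6c 86 58 fe dc dc

RES = [ 0xde  0x50  0x6c  0x86  0x58  0xfe  0xdc  0xdc ]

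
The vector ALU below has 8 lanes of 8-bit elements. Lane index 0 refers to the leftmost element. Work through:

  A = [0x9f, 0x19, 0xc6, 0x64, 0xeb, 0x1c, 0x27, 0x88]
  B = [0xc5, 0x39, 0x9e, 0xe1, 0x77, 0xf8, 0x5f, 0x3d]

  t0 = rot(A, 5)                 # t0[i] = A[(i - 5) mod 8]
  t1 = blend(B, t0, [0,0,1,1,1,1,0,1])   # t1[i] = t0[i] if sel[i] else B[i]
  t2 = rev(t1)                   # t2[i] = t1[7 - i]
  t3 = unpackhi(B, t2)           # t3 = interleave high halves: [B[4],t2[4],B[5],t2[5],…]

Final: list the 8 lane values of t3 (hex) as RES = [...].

  t0: 64 eb 1c 27 88 9f 19 c6
  t1: c5 39 1c 27 88 9f 5f c6
  t2: c6 5f 9f 88 27 1c 39 c5
  t3: 77 27 f8 1c 5f 39 3d c5

RES = [ 0x77  0x27  0xf8  0x1c  0x5f  0x39  0x3d  0xc5 ]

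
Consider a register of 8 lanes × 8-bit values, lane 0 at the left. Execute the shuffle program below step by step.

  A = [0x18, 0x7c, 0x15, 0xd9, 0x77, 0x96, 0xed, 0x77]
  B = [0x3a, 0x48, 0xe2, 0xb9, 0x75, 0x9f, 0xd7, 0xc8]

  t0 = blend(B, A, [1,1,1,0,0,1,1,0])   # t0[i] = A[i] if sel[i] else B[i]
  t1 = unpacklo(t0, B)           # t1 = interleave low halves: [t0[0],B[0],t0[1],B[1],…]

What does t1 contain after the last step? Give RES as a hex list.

RES = [0x18, 0x3a, 0x7c, 0x48, 0x15, 0xe2, 0xb9, 0xb9]

  t0: 18 7c 15 b9 75 96 ed c8
  t1: 18 3a 7c 48 15 e2 b9 b9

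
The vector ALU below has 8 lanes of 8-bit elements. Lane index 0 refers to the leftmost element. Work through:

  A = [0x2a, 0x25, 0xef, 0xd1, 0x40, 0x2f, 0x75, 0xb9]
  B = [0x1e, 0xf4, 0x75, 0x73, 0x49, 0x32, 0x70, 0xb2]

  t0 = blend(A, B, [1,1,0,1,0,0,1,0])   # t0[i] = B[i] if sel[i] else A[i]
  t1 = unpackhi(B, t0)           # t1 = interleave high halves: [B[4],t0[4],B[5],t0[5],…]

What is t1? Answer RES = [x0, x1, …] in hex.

RES = [0x49, 0x40, 0x32, 0x2f, 0x70, 0x70, 0xb2, 0xb9]

→ t0 |1e|f4|ef|73|40|2f|70|b9|
→ t1 |49|40|32|2f|70|70|b2|b9|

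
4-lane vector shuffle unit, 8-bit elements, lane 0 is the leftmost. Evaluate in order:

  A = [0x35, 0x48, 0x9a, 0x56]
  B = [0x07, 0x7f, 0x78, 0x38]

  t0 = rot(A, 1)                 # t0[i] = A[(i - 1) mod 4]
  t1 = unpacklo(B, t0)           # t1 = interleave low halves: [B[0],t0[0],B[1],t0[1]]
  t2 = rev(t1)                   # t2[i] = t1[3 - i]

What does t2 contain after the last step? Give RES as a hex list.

→ t0 |56|35|48|9a|
→ t1 |07|56|7f|35|
→ t2 |35|7f|56|07|

RES = [ 0x35  0x7f  0x56  0x07 ]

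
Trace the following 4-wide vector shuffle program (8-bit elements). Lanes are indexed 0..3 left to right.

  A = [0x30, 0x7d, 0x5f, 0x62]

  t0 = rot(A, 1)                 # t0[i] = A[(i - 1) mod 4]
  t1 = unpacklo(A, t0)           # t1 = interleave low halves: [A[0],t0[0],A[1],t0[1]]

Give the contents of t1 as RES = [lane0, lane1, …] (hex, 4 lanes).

  t0: 62 30 7d 5f
  t1: 30 62 7d 30

RES = [0x30, 0x62, 0x7d, 0x30]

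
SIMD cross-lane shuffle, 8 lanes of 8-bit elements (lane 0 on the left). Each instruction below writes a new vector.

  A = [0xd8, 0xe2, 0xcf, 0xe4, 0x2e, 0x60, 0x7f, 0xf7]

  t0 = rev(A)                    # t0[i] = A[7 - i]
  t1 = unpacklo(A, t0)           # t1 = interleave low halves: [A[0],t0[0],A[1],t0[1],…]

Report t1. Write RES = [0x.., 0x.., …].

  t0: f7 7f 60 2e e4 cf e2 d8
  t1: d8 f7 e2 7f cf 60 e4 2e

RES = [0xd8, 0xf7, 0xe2, 0x7f, 0xcf, 0x60, 0xe4, 0x2e]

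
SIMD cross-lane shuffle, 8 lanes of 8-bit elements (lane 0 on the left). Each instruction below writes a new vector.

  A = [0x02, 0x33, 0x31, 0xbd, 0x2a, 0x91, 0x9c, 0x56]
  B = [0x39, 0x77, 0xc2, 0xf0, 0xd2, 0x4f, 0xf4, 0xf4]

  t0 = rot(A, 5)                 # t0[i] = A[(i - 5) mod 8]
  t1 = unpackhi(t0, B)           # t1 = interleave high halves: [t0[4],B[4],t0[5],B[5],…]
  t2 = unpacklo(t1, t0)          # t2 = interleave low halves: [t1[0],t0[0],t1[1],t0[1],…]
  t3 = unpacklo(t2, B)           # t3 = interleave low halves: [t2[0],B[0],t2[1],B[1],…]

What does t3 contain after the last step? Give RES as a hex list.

  t0: bd 2a 91 9c 56 02 33 31
  t1: 56 d2 02 4f 33 f4 31 f4
  t2: 56 bd d2 2a 02 91 4f 9c
  t3: 56 39 bd 77 d2 c2 2a f0

RES = [0x56, 0x39, 0xbd, 0x77, 0xd2, 0xc2, 0x2a, 0xf0]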